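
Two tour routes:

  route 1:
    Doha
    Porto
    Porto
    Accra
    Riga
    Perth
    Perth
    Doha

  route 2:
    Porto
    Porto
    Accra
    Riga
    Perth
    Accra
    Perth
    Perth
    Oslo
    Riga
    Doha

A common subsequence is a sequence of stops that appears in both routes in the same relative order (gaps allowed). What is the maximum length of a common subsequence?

7

Pick Porto (route 1 #2, route 2 #1), Porto (route 1 #3, route 2 #2), Accra (route 1 #4, route 2 #3), Riga (route 1 #5, route 2 #4), Perth (route 1 #6, route 2 #7), Perth (route 1 #7, route 2 #8), Doha (route 1 #8, route 2 #11); all 7 stops appear in both, in order. Since dp[8][11] = 7, nothing longer is possible.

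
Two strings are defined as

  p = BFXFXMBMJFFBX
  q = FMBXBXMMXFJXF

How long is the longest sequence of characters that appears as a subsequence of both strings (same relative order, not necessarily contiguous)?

7

Taking B (p #1, q #3), X (p #3, q #4), X (p #5, q #6), M (p #6, q #7), M (p #8, q #8), J (p #9, q #11), F (p #11, q #13) gives a common subsequence of length 7. Since dp[13][13] = 7, nothing longer is possible.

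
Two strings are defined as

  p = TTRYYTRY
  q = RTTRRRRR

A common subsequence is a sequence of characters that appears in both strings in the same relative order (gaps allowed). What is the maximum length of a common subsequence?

4

Let dp[i][j] be the LCS length of the first i characters of p and the first j characters of q. dp[i][j] = dp[i-1][j-1]+1 when the i-th and j-th characters match, else max(dp[i-1][j], dp[i][j-1]).
    ·  R  T  T  R  R  R  R  R
 ·  0  0  0  0  0  0  0  0  0
 T  0  0  1  1  1  1  1  1  1
 T  0  0  1  2  2  2  2  2  2
 R  0  1  1  2  3  3  3  3  3
 Y  0  1  1  2  3  3  3  3  3
 Y  0  1  1  2  3  3  3  3  3
 T  0  1  2  2  3  3  3  3  3
 R  0  1  2  2  3  4  4  4  4
 Y  0  1  2  2  3  4  4  4  4
dp[8][8] = 4. One LCS (by backtracking along matches): TTRR.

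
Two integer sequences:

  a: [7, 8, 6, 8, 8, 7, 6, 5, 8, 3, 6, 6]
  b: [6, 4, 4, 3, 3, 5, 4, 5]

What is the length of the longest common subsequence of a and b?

2

One common subsequence of length 2: 6 (a #3, b #1), 5 (a #8, b #8). The LCS DP gives dp[12][8] = 2, so this is optimal.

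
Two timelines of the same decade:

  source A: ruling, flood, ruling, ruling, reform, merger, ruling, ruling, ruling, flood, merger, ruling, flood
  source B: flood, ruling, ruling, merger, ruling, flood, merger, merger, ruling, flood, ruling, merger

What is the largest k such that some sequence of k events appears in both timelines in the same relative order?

Match flood at source A[2]=source B[1]; then ruling at source A[3]=source B[2]; then ruling at source A[4]=source B[3]; then merger at source A[6]=source B[4]; then ruling at source A[9]=source B[5]; then flood at source A[10]=source B[6]; then merger at source A[11]=source B[8]; then ruling at source A[12]=source B[9]; then flood at source A[13]=source B[10] — 9 events in the same relative order in both. The LCS DP gives dp[13][12] = 9, so this is optimal.

9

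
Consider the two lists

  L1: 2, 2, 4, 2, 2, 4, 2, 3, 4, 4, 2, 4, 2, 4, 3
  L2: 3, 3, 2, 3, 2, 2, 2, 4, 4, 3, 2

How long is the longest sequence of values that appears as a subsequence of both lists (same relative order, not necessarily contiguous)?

One common subsequence of length 7: 2 [1,3], 2 [2,5], 2 [4,6], 2 [5,7], 4 [6,9], 3 [8,10], 2 [13,11]. dp[15][11] = 7 confirms this is the maximum.

7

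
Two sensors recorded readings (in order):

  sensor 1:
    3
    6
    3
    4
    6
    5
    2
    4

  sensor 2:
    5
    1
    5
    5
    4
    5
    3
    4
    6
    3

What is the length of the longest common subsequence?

Taking 3 (sensor 1 #1, sensor 2 #7) → 6 (sensor 1 #2, sensor 2 #9) → 3 (sensor 1 #3, sensor 2 #10) gives a common subsequence of length 3. The LCS DP gives dp[8][10] = 3, so this is optimal.

3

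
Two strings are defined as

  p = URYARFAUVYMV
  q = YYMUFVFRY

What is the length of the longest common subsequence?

4

Pick U at p[1]=q[4], then F at p[6]=q[5], then V at p[9]=q[6], then Y at p[10]=q[9]; all 4 characters appear in both, in order. Since dp[12][9] = 4, nothing longer is possible.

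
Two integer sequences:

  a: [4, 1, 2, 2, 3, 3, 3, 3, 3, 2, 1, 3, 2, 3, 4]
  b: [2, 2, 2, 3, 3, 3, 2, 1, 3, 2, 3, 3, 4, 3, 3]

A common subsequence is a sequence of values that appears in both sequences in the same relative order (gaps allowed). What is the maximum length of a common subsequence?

11

Taking 2 at a[3]=b[2], then 2 at a[4]=b[3], then 3 at a[7]=b[4], then 3 at a[8]=b[5], then 3 at a[9]=b[6], then 2 at a[10]=b[7], then 1 at a[11]=b[8], then 3 at a[12]=b[9], then 2 at a[13]=b[10], then 3 at a[14]=b[12], then 4 at a[15]=b[13] gives a common subsequence of length 11. dp[15][15] = 11 confirms this is the maximum.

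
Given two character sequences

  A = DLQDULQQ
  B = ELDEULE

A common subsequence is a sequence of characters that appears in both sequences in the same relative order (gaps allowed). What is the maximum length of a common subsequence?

4

One common subsequence of length 4: L (A #2, B #2), D (A #4, B #3), U (A #5, B #5), L (A #6, B #6). Since dp[8][7] = 4, nothing longer is possible.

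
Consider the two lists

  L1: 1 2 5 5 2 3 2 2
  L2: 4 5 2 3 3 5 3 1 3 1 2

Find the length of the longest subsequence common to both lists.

Let dp[i][j] be the LCS length of the first i values of L1 and the first j values of L2. dp[i][j] = dp[i-1][j-1]+1 when the i-th and j-th values match, else max(dp[i-1][j], dp[i][j-1]).
    ·  4  5  2  3  3  5  3  1  3  1  2
 ·  0  0  0  0  0  0  0  0  0  0  0  0
 1  0  0  0  0  0  0  0  0  1  1  1  1
 2  0  0  0  1  1  1  1  1  1  1  1  2
 5  0  0  1  1  1  1  2  2  2  2  2  2
 5  0  0  1  1  1  1  2  2  2  2  2  2
 2  0  0  1  2  2  2  2  2  2  2  2  3
 3  0  0  1  2  3  3  3  3  3  3  3  3
 2  0  0  1  2  3  3  3  3  3  3  3  4
 2  0  0  1  2  3  3  3  3  3  3  3  4
dp[8][11] = 4. One LCS (by backtracking along matches): 2, 5, 3, 2.

4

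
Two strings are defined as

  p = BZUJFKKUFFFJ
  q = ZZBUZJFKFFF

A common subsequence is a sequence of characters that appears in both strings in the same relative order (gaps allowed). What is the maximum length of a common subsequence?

8

One common subsequence of length 8: B (p #1, q #3), then Z (p #2, q #5), then J (p #4, q #6), then F (p #5, q #7), then K (p #7, q #8), then F (p #9, q #9), then F (p #10, q #10), then F (p #11, q #11), and the DP table's final entry dp[12][11] is also 8, so no common subsequence is longer.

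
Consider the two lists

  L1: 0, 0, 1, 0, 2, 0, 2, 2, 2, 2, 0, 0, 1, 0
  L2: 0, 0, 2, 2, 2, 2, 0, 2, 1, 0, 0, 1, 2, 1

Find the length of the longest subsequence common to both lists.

Pick 0 at L1[2]=L2[1] → 0 at L1[4]=L2[2] → 2 at L1[5]=L2[3] → 2 at L1[7]=L2[4] → 2 at L1[8]=L2[5] → 2 at L1[9]=L2[6] → 2 at L1[10]=L2[8] → 0 at L1[11]=L2[10] → 0 at L1[12]=L2[11] → 1 at L1[13]=L2[14]; all 10 values appear in both, in order. The LCS DP gives dp[14][14] = 10, so this is optimal.

10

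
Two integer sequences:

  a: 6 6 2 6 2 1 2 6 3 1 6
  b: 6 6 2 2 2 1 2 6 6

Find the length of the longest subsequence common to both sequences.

Let dp[i][j] be the LCS length of the first i values of a and the first j values of b. dp[i][j] = dp[i-1][j-1]+1 when the i-th and j-th values match, else max(dp[i-1][j], dp[i][j-1]).
    ·  6  6  2  2  2  1  2  6  6
 ·  0  0  0  0  0  0  0  0  0  0
 6  0  1  1  1  1  1  1  1  1  1
 6  0  1  2  2  2  2  2  2  2  2
 2  0  1  2  3  3  3  3  3  3  3
 6  0  1  2  3  3  3  3  3  4  4
 2  0  1  2  3  4  4  4  4  4  4
 1  0  1  2  3  4  4  5  5  5  5
 2  0  1  2  3  4  5  5  6  6  6
 6  0  1  2  3  4  5  5  6  7  7
 3  0  1  2  3  4  5  5  6  7  7
 1  0  1  2  3  4  5  6  6  7  7
 6  0  1  2  3  4  5  6  6  7  8
dp[11][9] = 8. One LCS (by backtracking along matches): 6, 6, 2, 2, 1, 2, 6, 6.

8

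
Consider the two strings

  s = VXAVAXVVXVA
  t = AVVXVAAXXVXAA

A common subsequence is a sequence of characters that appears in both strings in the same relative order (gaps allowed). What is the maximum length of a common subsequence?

8

Let dp[i][j] be the LCS length of the first i characters of s and the first j characters of t. dp[i][j] = dp[i-1][j-1]+1 when the i-th and j-th characters match, else max(dp[i-1][j], dp[i][j-1]).
    ·  A  V  V  X  V  A  A  X  X  V  X  A  A
 ·  0  0  0  0  0  0  0  0  0  0  0  0  0  0
 V  0  0  1  1  1  1  1  1  1  1  1  1  1  1
 X  0  0  1  1  2  2  2  2  2  2  2  2  2  2
 A  0  1  1  1  2  2  3  3  3  3  3  3  3  3
 V  0  1  2  2  2  3  3  3  3  3  4  4  4  4
 A  0  1  2  2  2  3  4  4  4  4  4  4  5  5
 X  0  1  2  2  3  3  4  4  5  5  5  5  5  5
 V  0  1  2  3  3  4  4  4  5  5  6  6  6  6
 V  0  1  2  3  3  4  4  4  5  5  6  6  6  6
 X  0  1  2  3  4  4  4  4  5  6  6  7  7  7
 V  0  1  2  3  4  5  5  5  5  6  7  7  7  7
 A  0  1  2  3  4  5  6  6  6  6  7  7  8  8
dp[11][13] = 8. One LCS (by backtracking along matches): VXAAXVXA.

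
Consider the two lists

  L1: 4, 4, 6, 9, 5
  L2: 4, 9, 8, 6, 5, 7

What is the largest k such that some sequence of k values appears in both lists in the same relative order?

3

Let dp[i][j] be the LCS length of the first i values of L1 and the first j values of L2. dp[i][j] = dp[i-1][j-1]+1 when the i-th and j-th values match, else max(dp[i-1][j], dp[i][j-1]).
    ·  4  9  8  6  5  7
 ·  0  0  0  0  0  0  0
 4  0  1  1  1  1  1  1
 4  0  1  1  1  1  1  1
 6  0  1  1  1  2  2  2
 9  0  1  2  2  2  2  2
 5  0  1  2  2  2  3  3
dp[5][6] = 3. One LCS (by backtracking along matches): 4, 6, 5.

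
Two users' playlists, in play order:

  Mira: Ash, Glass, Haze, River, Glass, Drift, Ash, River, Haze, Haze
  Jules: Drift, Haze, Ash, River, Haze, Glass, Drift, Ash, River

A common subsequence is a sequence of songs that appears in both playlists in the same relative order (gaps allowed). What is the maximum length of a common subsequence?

6

Match Ash [1,3] → Haze [3,5] → Glass [5,6] → Drift [6,7] → Ash [7,8] → River [8,9] — 6 songs in the same relative order in both, and the DP table's final entry dp[10][9] is also 6, so no common subsequence is longer.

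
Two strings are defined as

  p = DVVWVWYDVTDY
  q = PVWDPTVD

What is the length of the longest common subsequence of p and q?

5

Let dp[i][j] be the LCS length of the first i characters of p and the first j characters of q. dp[i][j] = dp[i-1][j-1]+1 when the i-th and j-th characters match, else max(dp[i-1][j], dp[i][j-1]).
    ·  P  V  W  D  P  T  V  D
 ·  0  0  0  0  0  0  0  0  0
 D  0  0  0  0  1  1  1  1  1
 V  0  0  1  1  1  1  1  2  2
 V  0  0  1  1  1  1  1  2  2
 W  0  0  1  2  2  2  2  2  2
 V  0  0  1  2  2  2  2  3  3
 W  0  0  1  2  2  2  2  3  3
 Y  0  0  1  2  2  2  2  3  3
 D  0  0  1  2  3  3  3  3  4
 V  0  0  1  2  3  3  3  4  4
 T  0  0  1  2  3  3  4  4  4
 D  0  0  1  2  3  3  4  4  5
 Y  0  0  1  2  3  3  4  4  5
dp[12][8] = 5. One LCS (by backtracking along matches): VWDVD.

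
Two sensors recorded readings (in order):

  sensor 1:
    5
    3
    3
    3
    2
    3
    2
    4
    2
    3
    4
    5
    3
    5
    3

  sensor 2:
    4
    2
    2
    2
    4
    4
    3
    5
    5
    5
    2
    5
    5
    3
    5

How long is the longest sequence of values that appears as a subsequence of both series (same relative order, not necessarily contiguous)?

7

Match 2 [5,3], 2 [7,4], 4 [8,6], 2 [9,11], 5 [12,13], 3 [13,14], 5 [14,15] — 7 values in the same relative order in both. The LCS DP gives dp[15][15] = 7, so this is optimal.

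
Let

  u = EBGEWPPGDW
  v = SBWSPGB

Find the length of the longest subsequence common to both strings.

4

Let dp[i][j] be the LCS length of the first i characters of u and the first j characters of v. dp[i][j] = dp[i-1][j-1]+1 when the i-th and j-th characters match, else max(dp[i-1][j], dp[i][j-1]).
    ·  S  B  W  S  P  G  B
 ·  0  0  0  0  0  0  0  0
 E  0  0  0  0  0  0  0  0
 B  0  0  1  1  1  1  1  1
 G  0  0  1  1  1  1  2  2
 E  0  0  1  1  1  1  2  2
 W  0  0  1  2  2  2  2  2
 P  0  0  1  2  2  3  3  3
 P  0  0  1  2  2  3  3  3
 G  0  0  1  2  2  3  4  4
 D  0  0  1  2  2  3  4  4
 W  0  0  1  2  2  3  4  4
dp[10][7] = 4. One LCS (by backtracking along matches): BWPG.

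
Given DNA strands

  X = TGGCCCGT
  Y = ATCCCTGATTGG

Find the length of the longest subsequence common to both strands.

Let dp[i][j] be the LCS length of the first i bases of X and the first j bases of Y. dp[i][j] = dp[i-1][j-1]+1 when the i-th and j-th bases match, else max(dp[i-1][j], dp[i][j-1]).
    ·  A  T  C  C  C  T  G  A  T  T  G  G
 ·  0  0  0  0  0  0  0  0  0  0  0  0  0
 T  0  0  1  1  1  1  1  1  1  1  1  1  1
 G  0  0  1  1  1  1  1  2  2  2  2  2  2
 G  0  0  1  1  1  1  1  2  2  2  2  3  3
 C  0  0  1  2  2  2  2  2  2  2  2  3  3
 C  0  0  1  2  3  3  3  3  3  3  3  3  3
 C  0  0  1  2  3  4  4  4  4  4  4  4  4
 G  0  0  1  2  3  4  4  5  5  5  5  5  5
 T  0  0  1  2  3  4  5  5  5  6  6  6  6
dp[8][12] = 6. One LCS (by backtracking along matches): TCCCGT.

6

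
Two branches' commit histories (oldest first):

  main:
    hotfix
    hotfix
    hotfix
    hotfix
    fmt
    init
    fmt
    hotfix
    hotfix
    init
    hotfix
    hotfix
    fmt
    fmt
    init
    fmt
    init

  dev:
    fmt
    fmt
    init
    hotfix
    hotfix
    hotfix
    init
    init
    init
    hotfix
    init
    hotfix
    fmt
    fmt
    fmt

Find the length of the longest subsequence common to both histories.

10

Taking hotfix (main #1, dev #4), hotfix (main #2, dev #5), hotfix (main #3, dev #6), init (main #6, dev #9), hotfix (main #9, dev #10), init (main #10, dev #11), hotfix (main #12, dev #12), fmt (main #13, dev #13), fmt (main #14, dev #14), fmt (main #16, dev #15) gives a common subsequence of length 10. dp[17][15] = 10 confirms this is the maximum.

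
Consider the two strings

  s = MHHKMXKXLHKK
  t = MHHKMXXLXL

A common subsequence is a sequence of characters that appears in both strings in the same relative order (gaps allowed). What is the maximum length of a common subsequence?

8

Taking M (s #1, t #1), then H (s #2, t #2), then H (s #3, t #3), then K (s #4, t #4), then M (s #5, t #5), then X (s #6, t #7), then X (s #8, t #9), then L (s #9, t #10) gives a common subsequence of length 8. The LCS DP gives dp[12][10] = 8, so this is optimal.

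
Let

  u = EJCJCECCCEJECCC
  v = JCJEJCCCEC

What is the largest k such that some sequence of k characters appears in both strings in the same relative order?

9

Match J (u #2, v #1), then C (u #3, v #2), then J (u #4, v #3), then E (u #6, v #4), then C (u #7, v #6), then C (u #8, v #7), then C (u #9, v #8), then E (u #12, v #9), then C (u #15, v #10) — 9 characters in the same relative order in both, and the DP table's final entry dp[15][10] is also 9, so no common subsequence is longer.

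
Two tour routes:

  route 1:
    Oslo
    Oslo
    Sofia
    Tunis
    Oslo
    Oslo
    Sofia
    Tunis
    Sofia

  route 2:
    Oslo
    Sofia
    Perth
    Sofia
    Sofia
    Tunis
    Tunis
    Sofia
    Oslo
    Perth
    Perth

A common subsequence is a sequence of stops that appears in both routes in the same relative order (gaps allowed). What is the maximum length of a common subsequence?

Match Oslo (route 1 #1, route 2 #1) → Sofia (route 1 #3, route 2 #5) → Tunis (route 1 #4, route 2 #6) → Tunis (route 1 #8, route 2 #7) → Sofia (route 1 #9, route 2 #8) — 5 stops in the same relative order in both, and the DP table's final entry dp[9][11] is also 5, so no common subsequence is longer.

5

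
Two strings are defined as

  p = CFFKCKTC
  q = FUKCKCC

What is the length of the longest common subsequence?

Match F (p #2, q #1) → K (p #4, q #3) → C (p #5, q #4) → K (p #6, q #5) → C (p #8, q #7) — 5 characters in the same relative order in both. Since dp[8][7] = 5, nothing longer is possible.

5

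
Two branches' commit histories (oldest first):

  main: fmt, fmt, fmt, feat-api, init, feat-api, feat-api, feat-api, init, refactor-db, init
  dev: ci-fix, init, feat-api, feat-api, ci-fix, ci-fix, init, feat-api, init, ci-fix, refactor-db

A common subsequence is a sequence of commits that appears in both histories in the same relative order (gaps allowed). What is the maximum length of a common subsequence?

6

Taking init (main #5, dev #2); then feat-api (main #6, dev #3); then feat-api (main #7, dev #4); then feat-api (main #8, dev #8); then init (main #9, dev #9); then refactor-db (main #10, dev #11) gives a common subsequence of length 6, and the DP table's final entry dp[11][11] is also 6, so no common subsequence is longer.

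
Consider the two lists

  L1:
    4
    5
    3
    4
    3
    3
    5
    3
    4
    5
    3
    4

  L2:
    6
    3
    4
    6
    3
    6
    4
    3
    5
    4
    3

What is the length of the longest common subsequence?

7

Let dp[i][j] be the LCS length of the first i values of L1 and the first j values of L2. dp[i][j] = dp[i-1][j-1]+1 when the i-th and j-th values match, else max(dp[i-1][j], dp[i][j-1]).
    ·  6  3  4  6  3  6  4  3  5  4  3
 ·  0  0  0  0  0  0  0  0  0  0  0  0
 4  0  0  0  1  1  1  1  1  1  1  1  1
 5  0  0  0  1  1  1  1  1  1  2  2  2
 3  0  0  1  1  1  2  2  2  2  2  2  3
 4  0  0  1  2  2  2  2  3  3  3  3  3
 3  0  0  1  2  2  3  3  3  4  4  4  4
 3  0  0  1  2  2  3  3  3  4  4  4  5
 5  0  0  1  2  2  3  3  3  4  5  5  5
 3  0  0  1  2  2  3  3  3  4  5  5  6
 4  0  0  1  2  2  3  3  4  4  5  6  6
 5  0  0  1  2  2  3  3  4  4  5  6  6
 3  0  0  1  2  2  3  3  4  5  5  6  7
 4  0  0  1  2  2  3  3  4  5  5  6  7
dp[12][11] = 7. One LCS (by backtracking along matches): 4, 3, 4, 3, 5, 4, 3.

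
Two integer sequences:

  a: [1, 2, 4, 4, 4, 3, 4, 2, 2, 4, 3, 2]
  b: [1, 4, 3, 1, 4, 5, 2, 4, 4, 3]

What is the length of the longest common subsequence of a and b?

7

Match 1 [1,1], then 4 [5,2], then 3 [6,3], then 4 [7,5], then 2 [8,7], then 4 [10,9], then 3 [11,10] — 7 values in the same relative order in both, and the DP table's final entry dp[12][10] is also 7, so no common subsequence is longer.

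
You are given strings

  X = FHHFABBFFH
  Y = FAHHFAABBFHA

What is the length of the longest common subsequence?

9

Let dp[i][j] be the LCS length of the first i characters of X and the first j characters of Y. dp[i][j] = dp[i-1][j-1]+1 when the i-th and j-th characters match, else max(dp[i-1][j], dp[i][j-1]).
    ·  F  A  H  H  F  A  A  B  B  F  H  A
 ·  0  0  0  0  0  0  0  0  0  0  0  0  0
 F  0  1  1  1  1  1  1  1  1  1  1  1  1
 H  0  1  1  2  2  2  2  2  2  2  2  2  2
 H  0  1  1  2  3  3  3  3  3  3  3  3  3
 F  0  1  1  2  3  4  4  4  4  4  4  4  4
 A  0  1  2  2  3  4  5  5  5  5  5  5  5
 B  0  1  2  2  3  4  5  5  6  6  6  6  6
 B  0  1  2  2  3  4  5  5  6  7  7  7  7
 F  0  1  2  2  3  4  5  5  6  7  8  8  8
 F  0  1  2  2  3  4  5  5  6  7  8  8  8
 H  0  1  2  3  3  4  5  5  6  7  8  9  9
dp[10][12] = 9. One LCS (by backtracking along matches): FHHFABBFH.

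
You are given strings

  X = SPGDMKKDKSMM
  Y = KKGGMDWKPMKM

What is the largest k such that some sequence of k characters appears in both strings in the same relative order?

One common subsequence of length 6: G at X[3]=Y[4] → M at X[5]=Y[5] → D at X[8]=Y[6] → K at X[9]=Y[8] → M at X[11]=Y[10] → M at X[12]=Y[12]. The LCS DP gives dp[12][12] = 6, so this is optimal.

6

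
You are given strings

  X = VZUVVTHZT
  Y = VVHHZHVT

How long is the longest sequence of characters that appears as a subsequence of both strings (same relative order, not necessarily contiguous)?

Let dp[i][j] be the LCS length of the first i characters of X and the first j characters of Y. dp[i][j] = dp[i-1][j-1]+1 when the i-th and j-th characters match, else max(dp[i-1][j], dp[i][j-1]).
    ·  V  V  H  H  Z  H  V  T
 ·  0  0  0  0  0  0  0  0  0
 V  0  1  1  1  1  1  1  1  1
 Z  0  1  1  1  1  2  2  2  2
 U  0  1  1  1  1  2  2  2  2
 V  0  1  2  2  2  2  2  3  3
 V  0  1  2  2  2  2  2  3  3
 T  0  1  2  2  2  2  2  3  4
 H  0  1  2  3  3  3  3  3  4
 Z  0  1  2  3  3  4  4  4  4
 T  0  1  2  3  3  4  4  4  5
dp[9][8] = 5. One LCS (by backtracking along matches): VVHZT.

5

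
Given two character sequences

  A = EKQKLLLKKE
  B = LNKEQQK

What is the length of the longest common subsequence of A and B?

Let dp[i][j] be the LCS length of the first i characters of A and the first j characters of B. dp[i][j] = dp[i-1][j-1]+1 when the i-th and j-th characters match, else max(dp[i-1][j], dp[i][j-1]).
    ·  L  N  K  E  Q  Q  K
 ·  0  0  0  0  0  0  0  0
 E  0  0  0  0  1  1  1  1
 K  0  0  0  1  1  1  1  2
 Q  0  0  0  1  1  2  2  2
 K  0  0  0  1  1  2  2  3
 L  0  1  1  1  1  2  2  3
 L  0  1  1  1  1  2  2  3
 L  0  1  1  1  1  2  2  3
 K  0  1  1  2  2  2  2  3
 K  0  1  1  2  2  2  2  3
 E  0  1  1  2  3  3  3  3
dp[10][7] = 3. One LCS (by backtracking along matches): EQK.

3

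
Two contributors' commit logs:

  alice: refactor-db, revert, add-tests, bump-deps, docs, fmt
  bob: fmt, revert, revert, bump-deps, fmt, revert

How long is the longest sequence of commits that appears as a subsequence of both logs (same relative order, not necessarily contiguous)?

Pick revert (alice #2, bob #3) → bump-deps (alice #4, bob #4) → fmt (alice #6, bob #5); all 3 commits appear in both, in order. dp[6][6] = 3 confirms this is the maximum.

3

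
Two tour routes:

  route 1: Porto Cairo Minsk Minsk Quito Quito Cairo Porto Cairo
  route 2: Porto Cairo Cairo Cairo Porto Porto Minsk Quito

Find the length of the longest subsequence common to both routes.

One common subsequence of length 4: Porto (route 1 #1, route 2 #1); then Cairo (route 1 #2, route 2 #4); then Minsk (route 1 #4, route 2 #7); then Quito (route 1 #6, route 2 #8). dp[9][8] = 4 confirms this is the maximum.

4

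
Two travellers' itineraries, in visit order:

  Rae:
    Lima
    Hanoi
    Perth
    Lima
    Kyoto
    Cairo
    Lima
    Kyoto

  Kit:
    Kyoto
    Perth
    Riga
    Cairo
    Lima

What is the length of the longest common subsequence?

Pick Perth [3,2] → Cairo [6,4] → Lima [7,5]; all 3 stops appear in both, in order, and the DP table's final entry dp[8][5] is also 3, so no common subsequence is longer.

3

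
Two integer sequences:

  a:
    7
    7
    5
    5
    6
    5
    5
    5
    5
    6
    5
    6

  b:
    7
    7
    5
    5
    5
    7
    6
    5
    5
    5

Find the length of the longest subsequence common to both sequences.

8

Pick 7 at a[1]=b[1] → 7 at a[2]=b[2] → 5 at a[3]=b[4] → 5 at a[4]=b[5] → 6 at a[5]=b[7] → 5 at a[8]=b[8] → 5 at a[9]=b[9] → 5 at a[11]=b[10]; all 8 values appear in both, in order. The LCS DP gives dp[12][10] = 8, so this is optimal.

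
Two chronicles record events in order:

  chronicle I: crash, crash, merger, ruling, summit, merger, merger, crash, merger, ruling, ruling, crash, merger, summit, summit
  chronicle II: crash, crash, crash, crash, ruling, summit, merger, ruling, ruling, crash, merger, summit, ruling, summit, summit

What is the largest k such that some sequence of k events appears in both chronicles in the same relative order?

One common subsequence of length 11: crash at chronicle I[1]=chronicle II[3] → crash at chronicle I[2]=chronicle II[4] → ruling at chronicle I[4]=chronicle II[5] → summit at chronicle I[5]=chronicle II[6] → merger at chronicle I[9]=chronicle II[7] → ruling at chronicle I[10]=chronicle II[8] → ruling at chronicle I[11]=chronicle II[9] → crash at chronicle I[12]=chronicle II[10] → merger at chronicle I[13]=chronicle II[11] → summit at chronicle I[14]=chronicle II[14] → summit at chronicle I[15]=chronicle II[15]. The LCS DP gives dp[15][15] = 11, so this is optimal.

11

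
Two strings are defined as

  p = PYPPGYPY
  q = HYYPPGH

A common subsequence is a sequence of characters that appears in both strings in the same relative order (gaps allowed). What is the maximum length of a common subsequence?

One common subsequence of length 4: Y [2,3]; then P [3,4]; then P [4,5]; then G [5,6]. Since dp[8][7] = 4, nothing longer is possible.

4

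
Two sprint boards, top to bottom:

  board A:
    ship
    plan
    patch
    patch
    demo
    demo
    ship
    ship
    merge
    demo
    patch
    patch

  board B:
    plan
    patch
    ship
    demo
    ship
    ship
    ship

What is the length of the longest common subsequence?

5

One common subsequence of length 5: plan [2,1], patch [3,2], demo [5,4], ship [7,6], ship [8,7], and the DP table's final entry dp[12][7] is also 5, so no common subsequence is longer.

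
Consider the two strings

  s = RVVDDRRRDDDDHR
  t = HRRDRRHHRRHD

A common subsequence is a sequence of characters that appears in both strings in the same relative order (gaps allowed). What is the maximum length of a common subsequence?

Pick R at s[1]=t[3], then D at s[4]=t[4], then R at s[6]=t[6], then R at s[7]=t[9], then R at s[8]=t[10], then D at s[12]=t[12]; all 6 characters appear in both, in order. dp[14][12] = 6 confirms this is the maximum.

6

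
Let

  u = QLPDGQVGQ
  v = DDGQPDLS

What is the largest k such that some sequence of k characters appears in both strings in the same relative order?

3

Let dp[i][j] be the LCS length of the first i characters of u and the first j characters of v. dp[i][j] = dp[i-1][j-1]+1 when the i-th and j-th characters match, else max(dp[i-1][j], dp[i][j-1]).
    ·  D  D  G  Q  P  D  L  S
 ·  0  0  0  0  0  0  0  0  0
 Q  0  0  0  0  1  1  1  1  1
 L  0  0  0  0  1  1  1  2  2
 P  0  0  0  0  1  2  2  2  2
 D  0  1  1  1  1  2  3  3  3
 G  0  1  1  2  2  2  3  3  3
 Q  0  1  1  2  3  3  3  3  3
 V  0  1  1  2  3  3  3  3  3
 G  0  1  1  2  3  3  3  3  3
 Q  0  1  1  2  3  3  3  3  3
dp[9][8] = 3. One LCS (by backtracking along matches): QPD.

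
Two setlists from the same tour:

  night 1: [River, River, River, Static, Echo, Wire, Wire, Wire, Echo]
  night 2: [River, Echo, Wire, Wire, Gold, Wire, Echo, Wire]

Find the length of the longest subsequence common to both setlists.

6

Pick River at night 1[3]=night 2[1] → Echo at night 1[5]=night 2[2] → Wire at night 1[6]=night 2[3] → Wire at night 1[7]=night 2[4] → Wire at night 1[8]=night 2[6] → Echo at night 1[9]=night 2[7]; all 6 songs appear in both, in order. Since dp[9][8] = 6, nothing longer is possible.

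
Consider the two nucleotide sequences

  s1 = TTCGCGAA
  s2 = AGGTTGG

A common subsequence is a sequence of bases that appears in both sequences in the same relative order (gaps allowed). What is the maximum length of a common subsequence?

4

Pick T at s1[1]=s2[4]; then T at s1[2]=s2[5]; then G at s1[4]=s2[6]; then G at s1[6]=s2[7]; all 4 bases appear in both, in order, and the DP table's final entry dp[8][7] is also 4, so no common subsequence is longer.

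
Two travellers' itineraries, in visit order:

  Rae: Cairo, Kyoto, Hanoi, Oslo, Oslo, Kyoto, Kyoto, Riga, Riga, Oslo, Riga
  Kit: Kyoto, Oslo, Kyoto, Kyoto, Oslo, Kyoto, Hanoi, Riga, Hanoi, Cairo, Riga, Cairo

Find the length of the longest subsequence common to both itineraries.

Match Kyoto (Rae #2, Kit #1), then Oslo (Rae #4, Kit #2), then Oslo (Rae #5, Kit #5), then Kyoto (Rae #6, Kit #6), then Riga (Rae #8, Kit #8), then Riga (Rae #9, Kit #11) — 6 stops in the same relative order in both. dp[11][12] = 6 confirms this is the maximum.

6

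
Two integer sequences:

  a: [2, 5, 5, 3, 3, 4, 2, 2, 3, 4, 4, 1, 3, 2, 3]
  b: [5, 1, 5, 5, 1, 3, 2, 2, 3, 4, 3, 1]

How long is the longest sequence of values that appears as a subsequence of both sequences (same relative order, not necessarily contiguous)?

8

Pick 5 (a #2, b #3) → 5 (a #3, b #4) → 3 (a #5, b #6) → 2 (a #7, b #7) → 2 (a #8, b #8) → 3 (a #9, b #9) → 4 (a #10, b #10) → 1 (a #12, b #12); all 8 values appear in both, in order. dp[15][12] = 8 confirms this is the maximum.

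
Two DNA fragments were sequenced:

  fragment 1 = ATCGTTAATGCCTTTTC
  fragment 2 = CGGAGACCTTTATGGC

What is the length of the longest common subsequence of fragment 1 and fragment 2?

11

One common subsequence of length 11: C (fragment 1 #3, fragment 2 #1), then G (fragment 1 #4, fragment 2 #3), then A (fragment 1 #7, fragment 2 #4), then A (fragment 1 #8, fragment 2 #6), then C (fragment 1 #11, fragment 2 #7), then C (fragment 1 #12, fragment 2 #8), then T (fragment 1 #13, fragment 2 #9), then T (fragment 1 #14, fragment 2 #10), then T (fragment 1 #15, fragment 2 #11), then T (fragment 1 #16, fragment 2 #13), then C (fragment 1 #17, fragment 2 #16), and the DP table's final entry dp[17][16] is also 11, so no common subsequence is longer.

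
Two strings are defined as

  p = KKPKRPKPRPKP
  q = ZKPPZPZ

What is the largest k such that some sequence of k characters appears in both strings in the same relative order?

4

One common subsequence of length 4: K at p[2]=q[2]; then P at p[3]=q[3]; then P at p[6]=q[4]; then P at p[8]=q[6]. The LCS DP gives dp[12][7] = 4, so this is optimal.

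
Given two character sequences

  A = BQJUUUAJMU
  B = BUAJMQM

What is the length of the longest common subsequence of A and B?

5

One common subsequence of length 5: B (A #1, B #1) → U (A #6, B #2) → A (A #7, B #3) → J (A #8, B #4) → M (A #9, B #7). dp[10][7] = 5 confirms this is the maximum.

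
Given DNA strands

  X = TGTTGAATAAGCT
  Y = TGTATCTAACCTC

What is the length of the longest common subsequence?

9

Match T [1,1] → G [2,2] → T [3,3] → T [4,5] → T [8,7] → A [9,8] → A [10,9] → C [12,11] → T [13,12] — 9 bases in the same relative order in both, and the DP table's final entry dp[13][13] is also 9, so no common subsequence is longer.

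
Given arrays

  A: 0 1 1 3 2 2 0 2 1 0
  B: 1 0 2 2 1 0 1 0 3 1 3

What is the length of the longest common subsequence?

Taking 0 at A[1]=B[2]; then 2 at A[5]=B[3]; then 2 at A[6]=B[4]; then 0 at A[7]=B[6]; then 1 at A[9]=B[7]; then 0 at A[10]=B[8] gives a common subsequence of length 6, and the DP table's final entry dp[10][11] is also 6, so no common subsequence is longer.

6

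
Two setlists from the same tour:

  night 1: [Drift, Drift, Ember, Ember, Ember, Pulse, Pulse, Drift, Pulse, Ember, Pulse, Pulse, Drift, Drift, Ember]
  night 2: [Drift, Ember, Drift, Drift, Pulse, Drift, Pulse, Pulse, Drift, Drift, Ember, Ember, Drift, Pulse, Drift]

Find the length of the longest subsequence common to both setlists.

9

One common subsequence of length 9: Drift (night 1 #1, night 2 #3), then Drift (night 1 #2, night 2 #4), then Pulse (night 1 #7, night 2 #5), then Drift (night 1 #8, night 2 #6), then Pulse (night 1 #11, night 2 #7), then Pulse (night 1 #12, night 2 #8), then Drift (night 1 #13, night 2 #9), then Drift (night 1 #14, night 2 #10), then Ember (night 1 #15, night 2 #12). The LCS DP gives dp[15][15] = 9, so this is optimal.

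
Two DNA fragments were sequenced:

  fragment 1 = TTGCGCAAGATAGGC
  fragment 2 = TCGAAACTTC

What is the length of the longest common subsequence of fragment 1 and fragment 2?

8

Let dp[i][j] be the LCS length of the first i bases of fragment 1 and the first j bases of fragment 2. dp[i][j] = dp[i-1][j-1]+1 when the i-th and j-th bases match, else max(dp[i-1][j], dp[i][j-1]).
    ·  T  C  G  A  A  A  C  T  T  C
 ·  0  0  0  0  0  0  0  0  0  0  0
 T  0  1  1  1  1  1  1  1  1  1  1
 T  0  1  1  1  1  1  1  1  2  2  2
 G  0  1  1  2  2  2  2  2  2  2  2
 C  0  1  2  2  2  2  2  3  3  3  3
 G  0  1  2  3  3  3  3  3  3  3  3
 C  0  1  2  3  3  3  3  4  4  4  4
 A  0  1  2  3  4  4  4  4  4  4  4
 A  0  1  2  3  4  5  5  5  5  5  5
 G  0  1  2  3  4  5  5  5  5  5  5
 A  0  1  2  3  4  5  6  6  6  6  6
 T  0  1  2  3  4  5  6  6  7  7  7
 A  0  1  2  3  4  5  6  6  7  7  7
 G  0  1  2  3  4  5  6  6  7  7  7
 G  0  1  2  3  4  5  6  6  7  7  7
 C  0  1  2  3  4  5  6  7  7  7  8
dp[15][10] = 8. One LCS (by backtracking along matches): TCGAAATC.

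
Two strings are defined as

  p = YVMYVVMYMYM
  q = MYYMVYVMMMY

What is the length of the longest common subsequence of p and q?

7

One common subsequence of length 7: Y at p[1]=q[3], then V at p[2]=q[5], then Y at p[4]=q[6], then V at p[5]=q[7], then M at p[7]=q[9], then M at p[9]=q[10], then Y at p[10]=q[11]. dp[11][11] = 7 confirms this is the maximum.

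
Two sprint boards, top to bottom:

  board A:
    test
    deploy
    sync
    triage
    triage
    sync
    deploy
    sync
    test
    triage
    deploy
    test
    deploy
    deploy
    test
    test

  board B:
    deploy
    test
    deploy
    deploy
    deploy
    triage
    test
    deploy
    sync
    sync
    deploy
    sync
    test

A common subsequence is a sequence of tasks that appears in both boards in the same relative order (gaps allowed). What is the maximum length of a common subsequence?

8

Pick test at board A[1]=board B[2] → deploy at board A[2]=board B[4] → deploy at board A[7]=board B[5] → triage at board A[10]=board B[6] → test at board A[12]=board B[7] → deploy at board A[13]=board B[8] → deploy at board A[14]=board B[11] → test at board A[16]=board B[13]; all 8 tasks appear in both, in order. dp[16][13] = 8 confirms this is the maximum.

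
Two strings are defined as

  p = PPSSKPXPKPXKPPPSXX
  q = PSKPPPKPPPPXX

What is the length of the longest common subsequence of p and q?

Pick P (p #2, q #1) → S (p #4, q #2) → K (p #5, q #3) → P (p #6, q #5) → P (p #8, q #6) → K (p #9, q #7) → P (p #10, q #8) → P (p #13, q #9) → P (p #14, q #10) → P (p #15, q #11) → X (p #17, q #12) → X (p #18, q #13); all 12 characters appear in both, in order. Since dp[18][13] = 12, nothing longer is possible.

12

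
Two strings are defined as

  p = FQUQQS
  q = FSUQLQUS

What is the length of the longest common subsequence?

5

Taking F [1,1], U [3,3], Q [4,4], Q [5,6], S [6,8] gives a common subsequence of length 5. The LCS DP gives dp[6][8] = 5, so this is optimal.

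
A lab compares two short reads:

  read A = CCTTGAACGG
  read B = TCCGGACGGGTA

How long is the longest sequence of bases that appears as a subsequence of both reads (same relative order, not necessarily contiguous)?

Match C at read A[1]=read B[2], C at read A[2]=read B[3], G at read A[5]=read B[5], A at read A[7]=read B[6], C at read A[8]=read B[7], G at read A[9]=read B[9], G at read A[10]=read B[10] — 7 bases in the same relative order in both. dp[10][12] = 7 confirms this is the maximum.

7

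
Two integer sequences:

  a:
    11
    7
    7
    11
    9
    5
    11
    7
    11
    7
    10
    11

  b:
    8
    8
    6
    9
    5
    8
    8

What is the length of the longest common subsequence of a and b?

One common subsequence of length 2: 9 (a #5, b #4); then 5 (a #6, b #5). The LCS DP gives dp[12][7] = 2, so this is optimal.

2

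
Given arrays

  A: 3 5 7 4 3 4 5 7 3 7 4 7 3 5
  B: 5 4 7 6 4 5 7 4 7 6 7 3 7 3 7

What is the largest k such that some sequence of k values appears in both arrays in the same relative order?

Match 5 at A[2]=B[1]; then 7 at A[3]=B[3]; then 4 at A[4]=B[5]; then 4 at A[6]=B[8]; then 7 at A[8]=B[11]; then 3 at A[9]=B[12]; then 7 at A[10]=B[13]; then 7 at A[12]=B[15] — 8 values in the same relative order in both. dp[14][15] = 8 confirms this is the maximum.

8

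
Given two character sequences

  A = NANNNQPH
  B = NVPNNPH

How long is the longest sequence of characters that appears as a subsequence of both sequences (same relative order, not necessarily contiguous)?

Let dp[i][j] be the LCS length of the first i characters of A and the first j characters of B. dp[i][j] = dp[i-1][j-1]+1 when the i-th and j-th characters match, else max(dp[i-1][j], dp[i][j-1]).
    ·  N  V  P  N  N  P  H
 ·  0  0  0  0  0  0  0  0
 N  0  1  1  1  1  1  1  1
 A  0  1  1  1  1  1  1  1
 N  0  1  1  1  2  2  2  2
 N  0  1  1  1  2  3  3  3
 N  0  1  1  1  2  3  3  3
 Q  0  1  1  1  2  3  3  3
 P  0  1  1  2  2  3  4  4
 H  0  1  1  2  2  3  4  5
dp[8][7] = 5. One LCS (by backtracking along matches): NNNPH.

5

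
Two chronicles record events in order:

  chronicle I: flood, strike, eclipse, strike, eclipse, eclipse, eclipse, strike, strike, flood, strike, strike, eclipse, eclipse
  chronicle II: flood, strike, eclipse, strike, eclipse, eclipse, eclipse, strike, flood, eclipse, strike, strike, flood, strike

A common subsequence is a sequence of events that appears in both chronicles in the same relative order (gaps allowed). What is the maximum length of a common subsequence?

11

Pick flood (chronicle I #1, chronicle II #1); then strike (chronicle I #2, chronicle II #2); then eclipse (chronicle I #3, chronicle II #3); then strike (chronicle I #4, chronicle II #4); then eclipse (chronicle I #5, chronicle II #6); then eclipse (chronicle I #6, chronicle II #7); then eclipse (chronicle I #7, chronicle II #10); then strike (chronicle I #8, chronicle II #11); then strike (chronicle I #9, chronicle II #12); then flood (chronicle I #10, chronicle II #13); then strike (chronicle I #12, chronicle II #14); all 11 events appear in both, in order. Since dp[14][14] = 11, nothing longer is possible.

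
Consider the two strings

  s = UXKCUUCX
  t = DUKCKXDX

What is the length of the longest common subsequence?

Pick U [1,2], then K [3,3], then C [4,4], then X [8,8]; all 4 characters appear in both, in order. The LCS DP gives dp[8][8] = 4, so this is optimal.

4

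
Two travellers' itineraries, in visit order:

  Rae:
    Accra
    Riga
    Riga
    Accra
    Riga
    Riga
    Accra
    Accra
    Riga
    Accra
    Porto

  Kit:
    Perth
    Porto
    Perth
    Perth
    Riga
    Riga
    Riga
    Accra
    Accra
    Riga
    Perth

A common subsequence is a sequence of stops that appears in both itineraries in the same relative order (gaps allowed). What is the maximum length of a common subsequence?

One common subsequence of length 6: Riga (Rae #3, Kit #5), then Riga (Rae #5, Kit #6), then Riga (Rae #6, Kit #7), then Accra (Rae #7, Kit #8), then Accra (Rae #8, Kit #9), then Riga (Rae #9, Kit #10). Since dp[11][11] = 6, nothing longer is possible.

6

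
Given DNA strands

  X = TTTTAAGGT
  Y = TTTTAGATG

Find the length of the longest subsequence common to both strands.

Match T (X #1, Y #1), T (X #2, Y #2), T (X #3, Y #3), T (X #4, Y #4), A (X #5, Y #5), A (X #6, Y #7), G (X #8, Y #9) — 7 bases in the same relative order in both, and the DP table's final entry dp[9][9] is also 7, so no common subsequence is longer.

7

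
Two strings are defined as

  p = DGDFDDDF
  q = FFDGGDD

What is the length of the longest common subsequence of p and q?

4

Let dp[i][j] be the LCS length of the first i characters of p and the first j characters of q. dp[i][j] = dp[i-1][j-1]+1 when the i-th and j-th characters match, else max(dp[i-1][j], dp[i][j-1]).
    ·  F  F  D  G  G  D  D
 ·  0  0  0  0  0  0  0  0
 D  0  0  0  1  1  1  1  1
 G  0  0  0  1  2  2  2  2
 D  0  0  0  1  2  2  3  3
 F  0  1  1  1  2  2  3  3
 D  0  1  1  2  2  2  3  4
 D  0  1  1  2  2  2  3  4
 D  0  1  1  2  2  2  3  4
 F  0  1  2  2  2  2  3  4
dp[8][7] = 4. One LCS (by backtracking along matches): DGDD.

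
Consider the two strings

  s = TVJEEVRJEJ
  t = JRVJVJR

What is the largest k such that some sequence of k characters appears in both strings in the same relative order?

4

One common subsequence of length 4: V (s #2, t #3) → J (s #3, t #4) → V (s #6, t #5) → R (s #7, t #7). The LCS DP gives dp[10][7] = 4, so this is optimal.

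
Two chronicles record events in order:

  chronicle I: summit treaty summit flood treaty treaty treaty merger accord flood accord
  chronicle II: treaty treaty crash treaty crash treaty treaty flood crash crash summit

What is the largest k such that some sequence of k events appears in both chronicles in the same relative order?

Match treaty at chronicle I[2]=chronicle II[2], treaty at chronicle I[5]=chronicle II[4], treaty at chronicle I[6]=chronicle II[6], treaty at chronicle I[7]=chronicle II[7], flood at chronicle I[10]=chronicle II[8] — 5 events in the same relative order in both, and the DP table's final entry dp[11][11] is also 5, so no common subsequence is longer.

5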